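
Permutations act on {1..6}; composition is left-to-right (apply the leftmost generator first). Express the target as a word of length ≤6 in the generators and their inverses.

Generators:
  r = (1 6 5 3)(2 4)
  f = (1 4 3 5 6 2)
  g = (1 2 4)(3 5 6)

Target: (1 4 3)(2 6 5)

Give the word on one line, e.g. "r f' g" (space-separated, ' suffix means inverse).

  after f': (1 2 6 5 3 4)
  after g: (1 4 2 3)
  after g: (2 5 6 3)
  after f: (1 4 3)(2 6 5)

f' g g f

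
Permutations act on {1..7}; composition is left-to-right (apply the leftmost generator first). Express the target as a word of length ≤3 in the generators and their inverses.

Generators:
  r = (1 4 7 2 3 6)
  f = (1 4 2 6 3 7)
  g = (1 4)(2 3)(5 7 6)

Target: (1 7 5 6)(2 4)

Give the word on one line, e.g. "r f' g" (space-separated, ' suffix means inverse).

g' r' f'

  after g': (1 4)(2 3)(5 6 7)
  after r': (3 7 5)(4 6)
  after f': (1 7 5 6)(2 4)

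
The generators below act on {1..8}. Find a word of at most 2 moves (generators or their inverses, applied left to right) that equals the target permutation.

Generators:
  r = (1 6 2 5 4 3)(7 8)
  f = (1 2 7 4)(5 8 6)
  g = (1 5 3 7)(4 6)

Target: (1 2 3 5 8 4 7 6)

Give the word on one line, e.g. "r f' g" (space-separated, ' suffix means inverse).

f g'

  after f: (1 2 7 4)(5 8 6)
  after g': (1 2 3 5 8 4 7 6)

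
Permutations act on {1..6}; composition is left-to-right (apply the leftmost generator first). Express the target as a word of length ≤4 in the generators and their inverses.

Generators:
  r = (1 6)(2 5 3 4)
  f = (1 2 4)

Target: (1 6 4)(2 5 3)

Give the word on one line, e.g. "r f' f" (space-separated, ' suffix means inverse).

  after r: (1 6)(2 5 3 4)
  after f: (1 6 2 5 3)
  after f: (1 6 4)(2 5 3)

r f f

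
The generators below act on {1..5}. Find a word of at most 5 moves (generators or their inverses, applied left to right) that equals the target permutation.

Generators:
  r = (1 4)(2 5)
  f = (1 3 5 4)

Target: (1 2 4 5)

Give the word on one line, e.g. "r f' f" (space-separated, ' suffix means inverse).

f' r f f r

  after f': (1 4 5 3)
  after r: (2 5 3 4)
  after f: (1 3)(2 4)
  after f: (1 5 4 2)
  after r: (1 2 4 5)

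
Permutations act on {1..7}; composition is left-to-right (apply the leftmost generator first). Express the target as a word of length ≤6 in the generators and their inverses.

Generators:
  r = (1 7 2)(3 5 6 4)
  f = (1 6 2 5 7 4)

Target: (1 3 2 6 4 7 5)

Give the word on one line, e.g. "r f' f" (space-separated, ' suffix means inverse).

  after r': (1 2 7)(3 4 6 5)
  after r': (1 7 2)(3 6)(4 5)
  after f': (1 5 7 6 3)(2 4)
  after r': (1 3 2 6 4 7 5)

r' r' f' r'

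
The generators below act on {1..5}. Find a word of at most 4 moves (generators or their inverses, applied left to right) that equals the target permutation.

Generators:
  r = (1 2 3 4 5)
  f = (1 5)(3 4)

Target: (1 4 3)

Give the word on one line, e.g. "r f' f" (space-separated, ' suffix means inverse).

r' r' f' r

  after r': (1 5 4 3 2)
  after r': (1 4 2 5 3)
  after f': (1 3 5 4 2)
  after r: (1 4 3)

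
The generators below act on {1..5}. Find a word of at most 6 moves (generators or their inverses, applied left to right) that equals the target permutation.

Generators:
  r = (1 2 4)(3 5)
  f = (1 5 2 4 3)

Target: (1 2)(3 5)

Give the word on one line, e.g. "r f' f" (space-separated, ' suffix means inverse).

  after f: (1 5 2 4 3)
  after r': (1 3 4 5)
  after f: (2 4)
  after r: (1 2)(3 5)

f r' f r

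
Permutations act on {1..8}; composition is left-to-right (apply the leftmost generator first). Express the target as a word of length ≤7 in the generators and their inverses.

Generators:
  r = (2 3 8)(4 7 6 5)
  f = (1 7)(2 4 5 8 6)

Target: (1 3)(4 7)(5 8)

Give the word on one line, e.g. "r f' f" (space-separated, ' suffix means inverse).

  after r': (2 8 3)(4 5 6 7)
  after f': (1 7 2 5 8 3 6)
  after r': (1 4 5 3 7 8 2 6)
  after f': (1 2 8 6 7 5 3)
  after r: (1 3)(4 7)(5 8)

r' f' r' f' r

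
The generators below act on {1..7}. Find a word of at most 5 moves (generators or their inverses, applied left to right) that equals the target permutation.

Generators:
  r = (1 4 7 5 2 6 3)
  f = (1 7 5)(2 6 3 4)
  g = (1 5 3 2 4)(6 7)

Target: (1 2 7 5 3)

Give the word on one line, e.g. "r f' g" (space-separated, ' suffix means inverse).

  after f': (1 5 7)(2 4 3 6)
  after r: (1 2 7 4)
  after f: (1 6 3 4 7 2 5)
  after r': (1 2 7 5 3)

f' r f r'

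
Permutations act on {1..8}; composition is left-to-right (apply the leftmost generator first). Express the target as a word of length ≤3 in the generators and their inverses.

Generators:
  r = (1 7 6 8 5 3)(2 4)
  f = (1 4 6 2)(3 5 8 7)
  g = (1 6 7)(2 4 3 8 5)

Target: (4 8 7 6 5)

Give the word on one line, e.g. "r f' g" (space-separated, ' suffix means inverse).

  after g: (1 6 7)(2 4 3 8 5)
  after f: (1 2 6 3 7 4 5)
  after f: (4 8 7 6 5)

g f f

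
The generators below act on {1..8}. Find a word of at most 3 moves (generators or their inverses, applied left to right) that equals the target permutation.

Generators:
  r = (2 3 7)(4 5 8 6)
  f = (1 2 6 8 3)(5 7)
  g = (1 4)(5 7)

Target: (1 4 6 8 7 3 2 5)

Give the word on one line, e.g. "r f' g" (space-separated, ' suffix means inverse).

r' g

  after r': (2 7 3)(4 6 8 5)
  after g: (1 4 6 8 7 3 2 5)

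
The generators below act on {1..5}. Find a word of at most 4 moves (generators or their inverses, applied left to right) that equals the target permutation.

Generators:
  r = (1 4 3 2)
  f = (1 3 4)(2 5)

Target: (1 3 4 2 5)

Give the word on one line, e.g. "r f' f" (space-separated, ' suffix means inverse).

f' r

  after f': (1 4 3)(2 5)
  after r: (1 3 4 2 5)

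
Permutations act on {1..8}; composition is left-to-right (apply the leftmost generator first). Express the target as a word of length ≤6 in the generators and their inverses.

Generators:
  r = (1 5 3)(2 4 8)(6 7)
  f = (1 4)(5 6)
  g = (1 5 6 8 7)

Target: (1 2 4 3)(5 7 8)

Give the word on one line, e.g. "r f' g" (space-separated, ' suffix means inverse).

  after g: (1 5 6 8 7)
  after f': (1 6 8 7 4)
  after g: (1 8)(4 5 6 7)
  after r: (1 2 4 3)(5 7 8)

g f' g r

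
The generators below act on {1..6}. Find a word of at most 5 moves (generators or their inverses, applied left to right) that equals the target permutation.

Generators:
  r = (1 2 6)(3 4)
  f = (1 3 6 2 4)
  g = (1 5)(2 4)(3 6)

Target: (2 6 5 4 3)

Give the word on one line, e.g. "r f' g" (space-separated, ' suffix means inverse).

r g f' r r

  after r: (1 2 6)(3 4)
  after g: (1 4 6 5)(2 3)
  after f': (1 2)(3 6 5 4)
  after r: (1 6 5 3)
  after r: (2 6 5 4 3)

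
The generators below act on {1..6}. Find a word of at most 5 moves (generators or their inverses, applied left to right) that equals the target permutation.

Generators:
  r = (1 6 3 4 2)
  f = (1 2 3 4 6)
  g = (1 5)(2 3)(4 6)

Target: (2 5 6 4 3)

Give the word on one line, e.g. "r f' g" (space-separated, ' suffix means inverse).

g' r' r' g'

  after g': (1 5)(2 3)(4 6)
  after r': (1 5 2 6 3 4)
  after r': (1 5 4 2)
  after g': (2 5 6 4 3)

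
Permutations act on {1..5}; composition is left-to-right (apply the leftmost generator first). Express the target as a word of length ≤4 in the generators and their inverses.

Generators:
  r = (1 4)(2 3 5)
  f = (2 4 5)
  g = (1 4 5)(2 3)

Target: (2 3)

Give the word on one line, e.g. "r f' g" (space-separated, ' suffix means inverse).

  after f': (2 5 4)
  after r': (1 4 5)(2 3)
  after g: (1 5 4)
  after g: (2 3)

f' r' g g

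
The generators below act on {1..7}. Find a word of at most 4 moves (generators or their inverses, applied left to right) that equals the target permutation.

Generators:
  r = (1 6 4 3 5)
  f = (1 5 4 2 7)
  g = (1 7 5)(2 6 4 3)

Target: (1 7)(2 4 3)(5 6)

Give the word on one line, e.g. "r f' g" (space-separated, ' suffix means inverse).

  after r': (1 5 3 4 6)
  after g: (2 6 7 5)
  after g: (1 7)(2 4 3)(5 6)

r' g g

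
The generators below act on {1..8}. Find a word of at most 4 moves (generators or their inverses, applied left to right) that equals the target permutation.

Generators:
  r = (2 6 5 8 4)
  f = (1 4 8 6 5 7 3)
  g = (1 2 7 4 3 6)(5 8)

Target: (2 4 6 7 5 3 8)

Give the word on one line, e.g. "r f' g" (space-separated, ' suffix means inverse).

  after g: (1 2 7 4 3 6)(5 8)
  after f: (1 2 3 5 6 4)(7 8)
  after g': (2 4 6 7 5 3 8)

g f g'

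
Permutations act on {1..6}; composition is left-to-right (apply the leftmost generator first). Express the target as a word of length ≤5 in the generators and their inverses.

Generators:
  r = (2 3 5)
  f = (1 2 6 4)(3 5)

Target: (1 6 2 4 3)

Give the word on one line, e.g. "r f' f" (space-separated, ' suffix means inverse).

f' r f' r' r'

  after f': (1 4 6 2)(3 5)
  after r: (1 4 6 3 2)
  after f': (1 6 5 3)(2 4)
  after r': (1 6 3)(2 4 5)
  after r': (1 6 2 4 3)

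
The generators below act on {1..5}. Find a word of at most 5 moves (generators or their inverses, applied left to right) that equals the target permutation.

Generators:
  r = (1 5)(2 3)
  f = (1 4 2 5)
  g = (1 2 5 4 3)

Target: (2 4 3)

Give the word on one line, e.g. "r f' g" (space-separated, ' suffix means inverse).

g f f

  after g: (1 2 5 4 3)
  after f: (1 5 2)(3 4)
  after f: (2 4 3)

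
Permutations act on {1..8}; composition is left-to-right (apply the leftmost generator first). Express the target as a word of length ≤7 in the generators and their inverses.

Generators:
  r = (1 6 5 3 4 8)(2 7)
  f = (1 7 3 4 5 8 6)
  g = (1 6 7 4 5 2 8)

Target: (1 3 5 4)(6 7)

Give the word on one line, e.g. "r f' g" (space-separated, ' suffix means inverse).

g g f r f'

  after g: (1 6 7 4 5 2 8)
  after g: (1 7 5 8 6 4 2)
  after f: (1 3 4 2 7 8)(5 6)
  after r: (1 4 7)(3 8 6)
  after f': (1 3 5 4)(6 7)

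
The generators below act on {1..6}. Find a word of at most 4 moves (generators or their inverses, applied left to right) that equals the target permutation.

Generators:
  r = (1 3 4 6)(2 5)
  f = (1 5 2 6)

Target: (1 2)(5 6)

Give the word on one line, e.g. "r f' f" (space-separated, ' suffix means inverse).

  after f': (1 6 2 5)
  after f': (1 2)(5 6)

f' f'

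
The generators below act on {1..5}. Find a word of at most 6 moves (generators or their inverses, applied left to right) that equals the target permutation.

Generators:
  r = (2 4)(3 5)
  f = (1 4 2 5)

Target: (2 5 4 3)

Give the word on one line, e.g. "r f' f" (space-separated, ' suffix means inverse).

  after f': (1 5 2 4)
  after f': (1 2)(4 5)
  after r: (1 4 3 5 2)
  after f': (2 5 4 3)

f' f' r f'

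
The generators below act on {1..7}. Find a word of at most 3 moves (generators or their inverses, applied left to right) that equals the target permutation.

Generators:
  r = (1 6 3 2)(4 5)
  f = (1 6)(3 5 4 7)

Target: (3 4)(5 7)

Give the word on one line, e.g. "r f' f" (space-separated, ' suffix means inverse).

f f

  after f: (1 6)(3 5 4 7)
  after f: (3 4)(5 7)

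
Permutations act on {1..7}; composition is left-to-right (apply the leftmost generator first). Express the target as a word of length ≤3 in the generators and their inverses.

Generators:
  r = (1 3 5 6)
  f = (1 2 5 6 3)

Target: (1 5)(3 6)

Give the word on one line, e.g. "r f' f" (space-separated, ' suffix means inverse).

  after r': (1 6 5 3)
  after r': (1 5)(3 6)

r' r'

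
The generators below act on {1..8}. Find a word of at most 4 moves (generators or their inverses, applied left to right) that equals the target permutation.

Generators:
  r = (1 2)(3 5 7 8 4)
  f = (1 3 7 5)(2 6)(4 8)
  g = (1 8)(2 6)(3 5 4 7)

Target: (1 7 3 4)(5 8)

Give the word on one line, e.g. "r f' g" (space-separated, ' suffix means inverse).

f g'

  after f: (1 3 7 5)(2 6)(4 8)
  after g': (1 7 3 4)(5 8)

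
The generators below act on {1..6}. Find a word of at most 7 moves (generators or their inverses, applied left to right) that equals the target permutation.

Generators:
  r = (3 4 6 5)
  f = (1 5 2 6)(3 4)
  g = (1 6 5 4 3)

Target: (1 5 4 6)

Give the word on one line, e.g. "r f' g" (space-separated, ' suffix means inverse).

r' g' r' g' r

  after r': (3 5 6 4)
  after g': (1 3 6 5)
  after r': (1 5)(3 4)
  after g': (1 6)(3 5)
  after r: (1 5 4 6)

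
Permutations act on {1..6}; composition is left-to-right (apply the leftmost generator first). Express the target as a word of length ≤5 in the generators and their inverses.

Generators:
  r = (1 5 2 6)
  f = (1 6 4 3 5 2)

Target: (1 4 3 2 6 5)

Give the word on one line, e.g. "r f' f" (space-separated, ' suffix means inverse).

  after r': (1 6 2 5)
  after f: (1 4 3 5 6)
  after r: (1 4 3 2 6 5)

r' f r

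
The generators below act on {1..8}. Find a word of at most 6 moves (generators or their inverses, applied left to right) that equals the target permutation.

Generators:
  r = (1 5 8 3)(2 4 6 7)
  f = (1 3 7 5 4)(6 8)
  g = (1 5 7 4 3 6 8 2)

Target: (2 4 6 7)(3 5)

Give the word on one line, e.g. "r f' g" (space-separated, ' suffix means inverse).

  after r': (1 3 8 5)(2 7 6 4)
  after g': (1 4 8)(2 5)(3 6 7)
  after g': (1 7 4 6 5 8 2)
  after f: (1 5 6 4 8 2 3 7)
  after g': (2 4 6 7)(3 5)

r' g' g' f g'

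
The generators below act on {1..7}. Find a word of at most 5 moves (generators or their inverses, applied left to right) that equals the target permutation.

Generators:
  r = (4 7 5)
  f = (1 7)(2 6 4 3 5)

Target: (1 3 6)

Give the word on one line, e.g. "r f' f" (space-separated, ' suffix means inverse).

  after f: (1 7)(2 6 4 3 5)
  after r: (1 5 2 6 7)(3 4)
  after f': (1 3 6)

f r f'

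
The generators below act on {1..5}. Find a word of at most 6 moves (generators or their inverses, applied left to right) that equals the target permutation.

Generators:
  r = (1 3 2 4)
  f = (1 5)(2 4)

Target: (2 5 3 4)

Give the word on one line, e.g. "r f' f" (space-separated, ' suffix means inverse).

  after f': (1 5)(2 4)
  after r: (1 5 3 2)
  after f': (2 5 3 4)
  after f': (1 5 3 2)
  after f': (2 5 3 4)

f' r f' f' f'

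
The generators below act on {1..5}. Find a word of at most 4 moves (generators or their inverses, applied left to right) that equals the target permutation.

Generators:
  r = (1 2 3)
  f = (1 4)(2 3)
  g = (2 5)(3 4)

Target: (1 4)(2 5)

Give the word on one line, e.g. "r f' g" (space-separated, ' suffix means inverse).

  after g': (2 5)(3 4)
  after f': (1 4 2 5 3)
  after r: (1 4 3 2 5)
  after r: (1 4)(2 5)

g' f' r r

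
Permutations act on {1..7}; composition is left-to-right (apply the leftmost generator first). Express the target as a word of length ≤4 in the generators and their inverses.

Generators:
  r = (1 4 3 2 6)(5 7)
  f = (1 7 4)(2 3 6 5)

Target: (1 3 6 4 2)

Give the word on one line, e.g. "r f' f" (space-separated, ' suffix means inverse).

f r' f' f'

  after f: (1 7 4)(2 3 6 5)
  after r': (1 5 3 2 4 6 7)
  after f': (1 6)(2 7 4 3 5)
  after f': (1 3 6 4 2)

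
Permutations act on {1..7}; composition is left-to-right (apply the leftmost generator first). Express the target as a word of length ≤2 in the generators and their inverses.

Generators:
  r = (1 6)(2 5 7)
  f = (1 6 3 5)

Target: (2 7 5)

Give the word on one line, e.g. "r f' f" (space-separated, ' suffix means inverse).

r r

  after r: (1 6)(2 5 7)
  after r: (2 7 5)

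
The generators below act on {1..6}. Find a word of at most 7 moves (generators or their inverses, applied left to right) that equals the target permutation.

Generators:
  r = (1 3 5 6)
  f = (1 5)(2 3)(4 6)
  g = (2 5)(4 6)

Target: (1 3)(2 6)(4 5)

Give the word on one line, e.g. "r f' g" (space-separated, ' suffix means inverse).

r g' f' g' r'

  after r: (1 3 5 6)
  after g': (1 3 2 5 4 6)
  after f': (1 2)(5 6)
  after g': (1 5 4 6 2)
  after r': (1 3)(2 6)(4 5)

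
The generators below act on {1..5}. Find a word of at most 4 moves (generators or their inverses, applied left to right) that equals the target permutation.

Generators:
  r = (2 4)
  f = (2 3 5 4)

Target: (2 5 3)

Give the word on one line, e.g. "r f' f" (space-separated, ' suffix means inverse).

  after r: (2 4)
  after f: (3 5 4)
  after f: (2 3 4 5)
  after f: (2 5 3)

r f f f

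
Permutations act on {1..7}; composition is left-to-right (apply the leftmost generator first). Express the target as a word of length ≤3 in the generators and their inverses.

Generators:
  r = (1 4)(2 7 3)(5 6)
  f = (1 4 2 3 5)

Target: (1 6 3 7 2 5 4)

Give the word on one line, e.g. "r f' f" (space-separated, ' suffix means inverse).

  after f': (1 5 3 2 4)
  after r: (1 6 5 2)(3 7)
  after f': (1 6 3 7 2 5 4)

f' r f'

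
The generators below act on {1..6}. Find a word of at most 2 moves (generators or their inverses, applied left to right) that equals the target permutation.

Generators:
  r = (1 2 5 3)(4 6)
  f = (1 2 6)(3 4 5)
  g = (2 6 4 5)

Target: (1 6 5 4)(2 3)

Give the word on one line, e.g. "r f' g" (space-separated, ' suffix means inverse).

  after r: (1 2 5 3)(4 6)
  after f: (1 6 5 4)(2 3)

r f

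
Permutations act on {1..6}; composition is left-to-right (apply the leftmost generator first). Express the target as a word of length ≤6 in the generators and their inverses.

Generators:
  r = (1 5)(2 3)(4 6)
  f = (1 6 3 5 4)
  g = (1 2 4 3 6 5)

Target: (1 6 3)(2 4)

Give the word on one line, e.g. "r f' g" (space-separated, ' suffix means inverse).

  after f': (1 4 5 3 6)
  after r': (1 6 5 2 3 4)
  after f: (1 3)(2 5)(4 6)
  after g': (1 4 3 5)(2 6)
  after r': (1 6 3)(2 4)

f' r' f g' r'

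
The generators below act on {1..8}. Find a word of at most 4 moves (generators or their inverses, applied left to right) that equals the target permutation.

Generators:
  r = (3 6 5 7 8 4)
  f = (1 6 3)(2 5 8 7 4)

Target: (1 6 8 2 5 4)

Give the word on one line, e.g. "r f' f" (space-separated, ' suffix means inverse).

  after r: (3 6 5 7 8 4)
  after f: (1 6 8 2 5 4)

r f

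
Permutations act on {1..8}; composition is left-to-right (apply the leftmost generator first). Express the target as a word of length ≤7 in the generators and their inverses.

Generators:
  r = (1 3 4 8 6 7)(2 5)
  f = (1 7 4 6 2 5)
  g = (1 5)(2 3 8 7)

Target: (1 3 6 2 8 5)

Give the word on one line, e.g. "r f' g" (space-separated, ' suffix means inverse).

f' r' r' r' g

  after f': (1 5 2 6 4 7)
  after r': (1 2 8 4 6 3)
  after r': (1 5 2 4 8 3 7 6)
  after r': (1 2 3 6 7 8)
  after g: (1 3 6 2 8 5)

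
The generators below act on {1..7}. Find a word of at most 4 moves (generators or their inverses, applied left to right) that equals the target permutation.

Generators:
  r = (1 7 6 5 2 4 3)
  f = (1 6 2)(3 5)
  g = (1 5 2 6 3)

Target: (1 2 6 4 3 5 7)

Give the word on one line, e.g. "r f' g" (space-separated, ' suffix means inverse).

g' r f f

  after g': (1 3 6 2 5)
  after r: (3 5 7 6 4)
  after f: (1 6 4 5 7 2)
  after f: (1 2 6 4 3 5 7)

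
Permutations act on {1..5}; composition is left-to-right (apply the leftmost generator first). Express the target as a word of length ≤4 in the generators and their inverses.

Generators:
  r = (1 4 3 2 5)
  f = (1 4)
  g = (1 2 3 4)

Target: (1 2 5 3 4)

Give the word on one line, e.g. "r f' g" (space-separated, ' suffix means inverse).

  after r: (1 4 3 2 5)
  after g': (1 3)(2 5 4)
  after g': (1 2 5 3 4)

r g' g'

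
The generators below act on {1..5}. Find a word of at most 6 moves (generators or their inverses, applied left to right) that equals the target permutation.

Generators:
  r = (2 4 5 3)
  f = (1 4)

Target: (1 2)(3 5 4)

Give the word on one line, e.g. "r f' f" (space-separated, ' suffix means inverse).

  after f': (1 4)
  after r: (1 5 3 2 4)
  after f: (1 5 3 2)
  after r': (1 4 2)
  after r': (1 2)(3 5 4)

f' r f r' r'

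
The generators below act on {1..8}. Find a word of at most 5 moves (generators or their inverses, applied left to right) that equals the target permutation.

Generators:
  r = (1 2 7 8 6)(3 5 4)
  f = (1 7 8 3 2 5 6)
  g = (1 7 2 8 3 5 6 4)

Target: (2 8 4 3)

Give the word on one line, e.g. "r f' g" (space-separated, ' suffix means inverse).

  after f: (1 7 8 3 2 5 6)
  after f: (1 8 2 6 7 3 5)
  after g': (1 2 5 4 6)(7 8)
  after g': (1 7 2 3 8)(4 5 6)
  after g': (2 8 4 3)

f f g' g' g'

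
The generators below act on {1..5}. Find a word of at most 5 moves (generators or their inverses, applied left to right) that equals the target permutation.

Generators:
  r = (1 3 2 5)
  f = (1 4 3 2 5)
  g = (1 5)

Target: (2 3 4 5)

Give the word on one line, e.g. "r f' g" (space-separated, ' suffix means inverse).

  after r: (1 3 2 5)
  after f': (1 4)
  after f': (2 3 4 5)

r f' f'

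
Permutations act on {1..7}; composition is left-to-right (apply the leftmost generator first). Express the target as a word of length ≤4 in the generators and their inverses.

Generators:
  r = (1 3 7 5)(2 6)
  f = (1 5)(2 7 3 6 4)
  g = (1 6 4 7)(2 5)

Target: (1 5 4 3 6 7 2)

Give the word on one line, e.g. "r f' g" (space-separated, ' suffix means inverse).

g r' g

  after g: (1 6 4 7)(2 5)
  after r': (1 2 7 5 6 4 3)
  after g: (1 5 4 3 6 7 2)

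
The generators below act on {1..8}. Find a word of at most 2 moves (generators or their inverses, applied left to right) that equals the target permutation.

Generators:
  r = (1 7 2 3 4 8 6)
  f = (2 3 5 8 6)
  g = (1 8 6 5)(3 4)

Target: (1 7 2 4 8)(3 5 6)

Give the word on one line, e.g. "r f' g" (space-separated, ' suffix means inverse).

f r

  after f: (2 3 5 8 6)
  after r: (1 7 2 4 8)(3 5 6)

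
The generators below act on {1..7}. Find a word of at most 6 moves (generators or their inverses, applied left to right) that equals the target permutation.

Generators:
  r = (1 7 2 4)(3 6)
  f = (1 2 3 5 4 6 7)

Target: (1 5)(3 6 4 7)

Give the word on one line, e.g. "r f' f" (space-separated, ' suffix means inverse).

  after f: (1 2 3 5 4 6 7)
  after r: (1 4 3 5)(2 6)
  after f': (1 5 7 6)(2 4)
  after r': (1 5)(3 6 4 7)

f r f' r'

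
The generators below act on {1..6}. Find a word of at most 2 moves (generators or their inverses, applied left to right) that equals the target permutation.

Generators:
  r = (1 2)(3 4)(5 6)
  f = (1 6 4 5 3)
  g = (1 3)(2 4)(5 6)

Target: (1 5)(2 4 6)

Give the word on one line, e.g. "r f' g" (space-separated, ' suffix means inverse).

f g

  after f: (1 6 4 5 3)
  after g: (1 5)(2 4 6)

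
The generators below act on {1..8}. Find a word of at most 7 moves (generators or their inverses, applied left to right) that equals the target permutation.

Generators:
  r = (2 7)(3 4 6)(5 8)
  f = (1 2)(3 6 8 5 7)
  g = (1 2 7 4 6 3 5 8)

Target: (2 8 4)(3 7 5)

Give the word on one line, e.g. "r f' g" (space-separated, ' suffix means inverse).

g f' g f r

  after g: (1 2 7 4 6 3 5 8)
  after f': (2 5 6 7 4 3 8)
  after g: (1 2 8 7 6 4 5 3)
  after f: (2 5 6 4 7 8 3)
  after r: (2 8 4)(3 7 5)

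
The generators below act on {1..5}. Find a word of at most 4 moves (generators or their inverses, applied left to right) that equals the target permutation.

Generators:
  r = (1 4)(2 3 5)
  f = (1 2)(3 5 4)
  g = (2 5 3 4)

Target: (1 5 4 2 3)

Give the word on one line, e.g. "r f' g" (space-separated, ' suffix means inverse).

  after r': (1 4)(2 5 3)
  after f': (1 5 4 2 3)

r' f'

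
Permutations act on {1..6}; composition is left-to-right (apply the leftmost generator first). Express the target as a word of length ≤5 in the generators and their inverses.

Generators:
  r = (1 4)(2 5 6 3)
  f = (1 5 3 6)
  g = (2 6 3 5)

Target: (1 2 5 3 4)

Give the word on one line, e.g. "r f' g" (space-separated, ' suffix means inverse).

f' f' r

  after f': (1 6 3 5)
  after f': (1 3)(5 6)
  after r: (1 2 5 3 4)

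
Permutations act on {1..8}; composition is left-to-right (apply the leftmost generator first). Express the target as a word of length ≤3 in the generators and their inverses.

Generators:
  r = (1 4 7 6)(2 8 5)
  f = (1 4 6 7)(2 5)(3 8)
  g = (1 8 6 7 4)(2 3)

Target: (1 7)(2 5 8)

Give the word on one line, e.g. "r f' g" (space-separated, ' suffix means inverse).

f' f' r'

  after f': (1 7 6 4)(2 5)(3 8)
  after f': (1 6)(4 7)
  after r': (1 7)(2 5 8)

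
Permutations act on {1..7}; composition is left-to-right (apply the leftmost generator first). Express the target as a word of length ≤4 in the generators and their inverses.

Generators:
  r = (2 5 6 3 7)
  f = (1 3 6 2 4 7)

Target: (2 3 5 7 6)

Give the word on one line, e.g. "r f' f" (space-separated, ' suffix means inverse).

  after r': (2 7 3 6 5)
  after r': (2 3 5 7 6)

r' r'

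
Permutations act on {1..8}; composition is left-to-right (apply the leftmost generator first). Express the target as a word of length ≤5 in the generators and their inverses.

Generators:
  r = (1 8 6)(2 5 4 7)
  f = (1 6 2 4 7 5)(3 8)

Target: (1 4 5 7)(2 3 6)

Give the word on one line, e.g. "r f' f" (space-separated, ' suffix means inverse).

f' r' f

  after f': (1 5 7 4 2 6)(3 8)
  after r': (1 2 8 3)(4 7 5)
  after f: (1 4 5 7)(2 3 6)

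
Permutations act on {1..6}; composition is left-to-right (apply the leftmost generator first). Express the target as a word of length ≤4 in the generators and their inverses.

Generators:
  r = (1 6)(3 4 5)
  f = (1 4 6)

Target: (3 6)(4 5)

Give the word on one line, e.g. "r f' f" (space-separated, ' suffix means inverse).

r' f r' f

  after r': (1 6)(3 5 4)
  after f: (3 5 6 4)
  after r': (1 6 3 4 5)
  after f: (3 6)(4 5)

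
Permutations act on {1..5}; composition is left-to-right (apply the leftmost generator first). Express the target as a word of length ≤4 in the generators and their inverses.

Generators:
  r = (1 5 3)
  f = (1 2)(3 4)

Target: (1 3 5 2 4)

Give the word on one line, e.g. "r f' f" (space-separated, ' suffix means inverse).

  after f: (1 2)(3 4)
  after r': (1 2 3 4 5)
  after f': (2 4 5)
  after r': (1 3 5 2 4)

f r' f' r'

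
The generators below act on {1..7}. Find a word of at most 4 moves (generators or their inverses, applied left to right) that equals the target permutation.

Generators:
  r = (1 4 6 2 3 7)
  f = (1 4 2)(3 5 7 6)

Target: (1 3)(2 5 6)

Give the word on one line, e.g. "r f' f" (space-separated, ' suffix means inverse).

  after r': (1 7 3 2 6 4)
  after f': (1 5 3 4 2 7 6)
  after f': (1 3)(2 5 6)

r' f' f'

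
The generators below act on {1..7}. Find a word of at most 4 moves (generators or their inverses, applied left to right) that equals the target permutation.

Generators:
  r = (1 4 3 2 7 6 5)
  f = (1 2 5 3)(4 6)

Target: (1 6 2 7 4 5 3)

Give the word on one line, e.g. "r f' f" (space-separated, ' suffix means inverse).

  after r: (1 4 3 2 7 6 5)
  after f': (1 6 2 7 4 5 3)

r f'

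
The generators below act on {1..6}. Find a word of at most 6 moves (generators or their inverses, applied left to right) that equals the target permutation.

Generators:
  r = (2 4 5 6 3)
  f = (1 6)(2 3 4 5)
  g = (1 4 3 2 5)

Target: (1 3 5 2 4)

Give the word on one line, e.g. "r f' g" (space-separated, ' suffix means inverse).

r f' r g r'

  after r: (2 4 5 6 3)
  after f': (1 6 2 3 5)
  after r: (1 3 6 4 5)
  after g: (1 2 5 4)(3 6)
  after r': (1 3 5 2 4)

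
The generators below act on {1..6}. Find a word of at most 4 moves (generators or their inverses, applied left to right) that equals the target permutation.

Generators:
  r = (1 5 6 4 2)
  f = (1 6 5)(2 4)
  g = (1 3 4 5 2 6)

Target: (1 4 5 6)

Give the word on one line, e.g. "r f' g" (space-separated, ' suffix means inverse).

r' f

  after r': (1 2 4 6 5)
  after f: (1 4 5 6)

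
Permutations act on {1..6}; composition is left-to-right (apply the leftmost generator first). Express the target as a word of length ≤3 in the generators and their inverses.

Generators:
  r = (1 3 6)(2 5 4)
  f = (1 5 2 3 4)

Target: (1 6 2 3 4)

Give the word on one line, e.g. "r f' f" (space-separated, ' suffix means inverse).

r' f'

  after r': (1 6 3)(2 4 5)
  after f': (1 6 2 3 4)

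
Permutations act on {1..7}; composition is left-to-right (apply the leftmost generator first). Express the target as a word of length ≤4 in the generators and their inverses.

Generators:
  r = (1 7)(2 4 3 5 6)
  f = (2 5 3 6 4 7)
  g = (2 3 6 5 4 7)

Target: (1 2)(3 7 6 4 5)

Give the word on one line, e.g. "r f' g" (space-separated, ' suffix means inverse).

g' r g

  after g': (2 7 4 5 6 3)
  after r: (1 7 3 4 6 5 2)
  after g: (1 2)(3 7 6 4 5)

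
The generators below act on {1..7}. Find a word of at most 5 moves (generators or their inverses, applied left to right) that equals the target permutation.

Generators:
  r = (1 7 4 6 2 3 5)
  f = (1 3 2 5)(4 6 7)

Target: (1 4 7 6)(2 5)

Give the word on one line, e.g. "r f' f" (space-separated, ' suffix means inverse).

  after r: (1 7 4 6 2 3 5)
  after f': (1 6 3 2)
  after f': (1 4 7 6)(2 5)

r f' f'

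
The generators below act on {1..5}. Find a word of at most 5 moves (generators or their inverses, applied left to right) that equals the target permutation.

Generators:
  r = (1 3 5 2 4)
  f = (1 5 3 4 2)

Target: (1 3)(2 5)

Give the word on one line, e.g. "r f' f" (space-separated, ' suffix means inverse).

  after f: (1 5 3 4 2)
  after r: (1 2 3)
  after f: (2 4)(3 5)
  after f: (1 5 4)
  after r': (1 3)(2 5)

f r f f r'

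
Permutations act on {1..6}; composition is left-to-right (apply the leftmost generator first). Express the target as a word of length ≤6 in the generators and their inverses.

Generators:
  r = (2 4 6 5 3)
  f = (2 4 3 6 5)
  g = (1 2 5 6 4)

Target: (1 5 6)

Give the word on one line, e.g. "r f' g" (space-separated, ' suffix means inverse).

g' r' g g f

  after g': (1 4 6 5 2)
  after r': (1 2)(3 5)
  after g: (1 5 3 6 4)
  after g: (1 6)(2 5 3 4)
  after f: (1 5 6)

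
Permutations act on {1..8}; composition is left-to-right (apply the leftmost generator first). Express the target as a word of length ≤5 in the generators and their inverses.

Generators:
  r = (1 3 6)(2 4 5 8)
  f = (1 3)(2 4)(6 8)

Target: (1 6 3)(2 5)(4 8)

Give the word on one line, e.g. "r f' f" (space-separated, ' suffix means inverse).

  after r: (1 3 6)(2 4 5 8)
  after f: (3 8 4 5 6)
  after f: (1 3 6)(2 4 5 8)
  after r: (1 6 3)(2 5)(4 8)

r f f r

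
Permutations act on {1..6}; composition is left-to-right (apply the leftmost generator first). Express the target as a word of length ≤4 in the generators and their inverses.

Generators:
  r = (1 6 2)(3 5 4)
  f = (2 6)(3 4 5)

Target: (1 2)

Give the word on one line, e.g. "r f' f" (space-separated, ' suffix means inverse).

r f

  after r: (1 6 2)(3 5 4)
  after f: (1 2)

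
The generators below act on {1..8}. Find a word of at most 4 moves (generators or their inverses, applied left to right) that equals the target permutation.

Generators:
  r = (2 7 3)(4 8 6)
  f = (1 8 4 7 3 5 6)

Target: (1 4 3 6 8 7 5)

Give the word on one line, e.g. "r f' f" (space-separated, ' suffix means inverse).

  after f: (1 8 4 7 3 5 6)
  after f: (1 4 3 6 8 7 5)

f f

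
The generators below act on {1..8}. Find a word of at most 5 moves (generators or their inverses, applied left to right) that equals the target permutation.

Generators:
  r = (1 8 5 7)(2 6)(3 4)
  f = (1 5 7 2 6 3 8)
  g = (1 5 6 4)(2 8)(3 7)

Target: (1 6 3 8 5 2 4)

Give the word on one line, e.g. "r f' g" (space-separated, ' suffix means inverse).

f r g r' g'

  after f: (1 5 7 2 6 3 8)
  after r: (1 7 6 4 3 5)
  after g: (1 3 6)(2 8)(4 7)
  after r': (1 4 5 8 6 7 3 2)
  after g': (1 6 3 8 5 2 4)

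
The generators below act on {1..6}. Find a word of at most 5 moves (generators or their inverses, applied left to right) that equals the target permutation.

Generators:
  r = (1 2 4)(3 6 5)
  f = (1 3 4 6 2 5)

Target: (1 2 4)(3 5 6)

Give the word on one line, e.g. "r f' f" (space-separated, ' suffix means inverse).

  after r: (1 2 4)(3 6 5)
  after f': (1 6 2 3 4 5)
  after r': (1 3 2 5 4 6)
  after f': (3 6 5)
  after r: (1 2 4)(3 5 6)

r f' r' f' r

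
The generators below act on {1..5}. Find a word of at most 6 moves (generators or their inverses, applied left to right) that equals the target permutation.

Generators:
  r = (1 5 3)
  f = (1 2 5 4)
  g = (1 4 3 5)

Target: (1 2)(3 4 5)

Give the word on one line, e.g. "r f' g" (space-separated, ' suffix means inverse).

  after r: (1 5 3)
  after f: (1 4)(2 5 3)
  after f: (2 4)(3 5)
  after f: (1 2)(3 4 5)

r f f f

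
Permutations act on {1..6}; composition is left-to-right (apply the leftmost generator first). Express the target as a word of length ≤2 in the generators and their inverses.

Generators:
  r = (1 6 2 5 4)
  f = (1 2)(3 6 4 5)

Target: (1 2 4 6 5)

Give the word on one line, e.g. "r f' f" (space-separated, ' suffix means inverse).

r r

  after r: (1 6 2 5 4)
  after r: (1 2 4 6 5)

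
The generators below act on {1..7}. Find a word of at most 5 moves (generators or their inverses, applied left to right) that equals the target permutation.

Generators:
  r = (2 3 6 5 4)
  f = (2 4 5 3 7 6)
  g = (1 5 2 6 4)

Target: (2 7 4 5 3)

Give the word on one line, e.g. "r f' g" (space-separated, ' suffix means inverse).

f' r' f

  after f': (2 6 7 3 5 4)
  after r': (2 3 6 7)
  after f: (2 7 4 5 3)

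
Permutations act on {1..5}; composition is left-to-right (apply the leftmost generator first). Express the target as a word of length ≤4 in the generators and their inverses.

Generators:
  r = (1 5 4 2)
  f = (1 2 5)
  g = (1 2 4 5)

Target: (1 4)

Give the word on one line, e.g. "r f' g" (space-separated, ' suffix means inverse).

  after f': (1 5 2)
  after g': (1 4 2 5)
  after f': (1 4)

f' g' f'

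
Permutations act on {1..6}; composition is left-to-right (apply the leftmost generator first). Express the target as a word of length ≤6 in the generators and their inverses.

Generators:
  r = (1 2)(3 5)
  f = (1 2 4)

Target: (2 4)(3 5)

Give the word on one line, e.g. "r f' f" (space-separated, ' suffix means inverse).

  after f': (1 4 2)
  after r: (1 4)(3 5)
  after f': (1 2)(3 5)
  after f': (2 4)(3 5)

f' r f' f'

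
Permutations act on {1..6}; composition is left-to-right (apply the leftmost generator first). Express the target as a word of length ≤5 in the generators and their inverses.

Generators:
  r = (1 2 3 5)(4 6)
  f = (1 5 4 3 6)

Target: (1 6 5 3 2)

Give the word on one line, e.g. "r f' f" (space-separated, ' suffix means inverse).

r f' r f

  after r: (1 2 3 5)(4 6)
  after f': (1 2 4 3)(5 6)
  after r: (1 3 2 6)(4 5)
  after f: (1 6 5 3 2)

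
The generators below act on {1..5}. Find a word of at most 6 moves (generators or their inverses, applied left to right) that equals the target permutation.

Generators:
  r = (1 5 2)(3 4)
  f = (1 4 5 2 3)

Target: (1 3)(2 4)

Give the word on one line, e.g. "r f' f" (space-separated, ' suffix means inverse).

r f' r r r

  after r: (1 5 2)(3 4)
  after f': (1 4 2 3)
  after r: (1 3 5 2 4)
  after r: (1 4 5)(2 3)
  after r: (1 3)(2 4)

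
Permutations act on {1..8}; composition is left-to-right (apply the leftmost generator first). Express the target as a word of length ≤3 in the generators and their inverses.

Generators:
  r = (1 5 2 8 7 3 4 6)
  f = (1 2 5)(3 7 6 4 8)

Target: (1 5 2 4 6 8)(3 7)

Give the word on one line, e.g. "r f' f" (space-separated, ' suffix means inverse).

r f r

  after r: (1 5 2 8 7 3 4 6)
  after f: (2 3 8 6)
  after r: (1 5 2 4 6 8)(3 7)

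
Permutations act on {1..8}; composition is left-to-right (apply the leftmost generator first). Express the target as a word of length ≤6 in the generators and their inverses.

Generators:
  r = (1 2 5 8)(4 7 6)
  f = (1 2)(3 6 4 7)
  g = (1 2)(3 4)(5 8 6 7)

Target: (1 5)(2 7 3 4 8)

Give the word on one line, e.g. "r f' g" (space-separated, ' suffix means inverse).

  after f': (1 2)(3 7 4 6)
  after r': (2 8 5)(3 4 7 6)
  after r': (1 8 2 5)(3 6)
  after f': (1 8)(2 5)(4 6 7)
  after g': (1 5)(2 7 3 4 8)

f' r' r' f' g'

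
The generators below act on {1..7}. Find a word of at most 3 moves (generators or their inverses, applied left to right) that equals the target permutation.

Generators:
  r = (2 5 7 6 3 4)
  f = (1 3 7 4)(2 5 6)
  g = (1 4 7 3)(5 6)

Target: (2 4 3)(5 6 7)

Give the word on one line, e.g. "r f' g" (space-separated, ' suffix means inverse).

  after r': (2 4 3 6 7 5)
  after g': (1 3 5 2)(4 7 6)
  after f': (2 4 3)(5 6 7)

r' g' f'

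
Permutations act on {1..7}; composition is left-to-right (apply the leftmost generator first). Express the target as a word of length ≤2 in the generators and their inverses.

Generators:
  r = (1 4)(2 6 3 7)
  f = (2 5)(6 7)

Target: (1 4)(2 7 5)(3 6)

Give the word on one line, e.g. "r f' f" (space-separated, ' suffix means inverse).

  after r: (1 4)(2 6 3 7)
  after f: (1 4)(2 7 5)(3 6)

r f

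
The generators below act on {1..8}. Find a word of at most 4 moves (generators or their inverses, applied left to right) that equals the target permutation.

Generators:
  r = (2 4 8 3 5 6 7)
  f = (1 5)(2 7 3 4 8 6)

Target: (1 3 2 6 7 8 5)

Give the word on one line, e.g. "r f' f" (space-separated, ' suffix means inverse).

f r'

  after f: (1 5)(2 7 3 4 8 6)
  after r': (1 3 2 6 7 8 5)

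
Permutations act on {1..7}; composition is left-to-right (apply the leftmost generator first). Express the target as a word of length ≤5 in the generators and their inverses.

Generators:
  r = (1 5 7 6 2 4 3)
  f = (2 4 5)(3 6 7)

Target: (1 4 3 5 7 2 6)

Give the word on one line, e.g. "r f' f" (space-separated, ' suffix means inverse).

f r' r'

  after f: (2 4 5)(3 6 7)
  after r': (1 3 7 4)(5 6)
  after r': (1 4 3 5 7 2 6)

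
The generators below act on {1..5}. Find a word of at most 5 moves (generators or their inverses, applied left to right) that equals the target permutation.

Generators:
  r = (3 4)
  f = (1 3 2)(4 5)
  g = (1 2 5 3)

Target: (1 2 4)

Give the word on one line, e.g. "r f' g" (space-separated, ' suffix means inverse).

  after f: (1 3 2)(4 5)
  after g': (1 5 4 2 3)
  after r: (1 5 3)(2 4)
  after g': (1 2 4)

f g' r g'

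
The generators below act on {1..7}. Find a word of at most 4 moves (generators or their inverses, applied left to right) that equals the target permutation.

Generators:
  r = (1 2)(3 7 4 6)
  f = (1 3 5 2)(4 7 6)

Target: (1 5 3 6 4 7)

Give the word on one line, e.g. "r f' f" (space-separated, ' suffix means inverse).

r' f f f

  after r': (1 2)(3 6 4 7)
  after f: (2 3 4 6 7 5)
  after f: (1 3 7 2 5)
  after f: (1 5 3 6 4 7)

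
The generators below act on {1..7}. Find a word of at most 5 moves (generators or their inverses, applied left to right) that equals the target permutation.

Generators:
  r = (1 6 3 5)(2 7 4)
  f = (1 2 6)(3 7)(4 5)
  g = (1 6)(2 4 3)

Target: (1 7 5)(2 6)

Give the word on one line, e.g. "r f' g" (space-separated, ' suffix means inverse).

  after f: (1 2 6)(3 7)(4 5)
  after g': (1 3 7 4 5 2)
  after f': (1 7 5)(2 6)

f g' f'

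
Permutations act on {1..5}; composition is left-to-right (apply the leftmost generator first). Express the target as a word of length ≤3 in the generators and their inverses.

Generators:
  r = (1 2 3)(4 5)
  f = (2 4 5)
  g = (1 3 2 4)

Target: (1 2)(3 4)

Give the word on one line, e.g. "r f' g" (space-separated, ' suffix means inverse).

  after g': (1 4 2 3)
  after g': (1 2)(3 4)

g' g'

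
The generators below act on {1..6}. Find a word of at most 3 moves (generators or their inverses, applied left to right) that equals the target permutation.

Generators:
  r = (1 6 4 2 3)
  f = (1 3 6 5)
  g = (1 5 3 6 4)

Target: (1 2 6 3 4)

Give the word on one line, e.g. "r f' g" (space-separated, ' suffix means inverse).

  after r': (1 3 2 4 6)
  after r': (1 2 6 3 4)

r' r'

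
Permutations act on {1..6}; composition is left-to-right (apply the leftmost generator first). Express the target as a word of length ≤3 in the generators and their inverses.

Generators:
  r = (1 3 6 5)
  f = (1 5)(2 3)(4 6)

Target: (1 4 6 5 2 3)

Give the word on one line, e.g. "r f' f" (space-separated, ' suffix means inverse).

r r f'

  after r: (1 3 6 5)
  after r: (1 6)(3 5)
  after f': (1 4 6 5 2 3)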